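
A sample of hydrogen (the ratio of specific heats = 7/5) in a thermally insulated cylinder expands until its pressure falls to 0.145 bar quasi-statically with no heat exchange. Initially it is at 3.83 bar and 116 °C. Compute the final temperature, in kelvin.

T₂ ≈ 153 K

Adiabatic: T₂/T₁ = (P₂/P₁)^((γ−1)/γ).
T₁ = 116 °C = 389.1 K.
T₂ = 389.1 × (0.145/3.83)^(2/7) = 152.7 K.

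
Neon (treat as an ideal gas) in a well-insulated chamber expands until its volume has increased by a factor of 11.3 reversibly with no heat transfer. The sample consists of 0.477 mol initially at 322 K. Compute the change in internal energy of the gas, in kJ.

For a reversible adiabat TV^(γ−1) is constant, so T₂ = T₁ (V₁/V₂)^(γ−1).
γ = 5/3 for a monatomic ideal gas, so γ−1 = 2/3.
T₂ = 322 × (1/11.3)^(2/3) = 63.94 K.
Q = 0, so ΔU = W_on_gas = nCᵥΔT with Cᵥ = R/(γ−1) = 12.47 J/(mol·K).
ΔU = 0.477 × 12.47 × (63.94 − 322) = -1535 J.

ΔU ≈ -1.54 kJ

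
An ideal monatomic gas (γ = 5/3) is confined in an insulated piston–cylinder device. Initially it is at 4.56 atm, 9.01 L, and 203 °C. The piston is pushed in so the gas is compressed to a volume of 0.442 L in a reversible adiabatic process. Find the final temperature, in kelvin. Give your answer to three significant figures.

Adiabatic: T₁V₁^(γ−1) = T₂V₂^(γ−1) ⇒ T₂ = T₁ (V₁/V₂)^(γ−1).
T₁ = 203 °C = 476.1 K.
T₂ = 476.1 × (9.01/0.442)^(2/3) = 3553 K.

T₂ ≈ 3550 K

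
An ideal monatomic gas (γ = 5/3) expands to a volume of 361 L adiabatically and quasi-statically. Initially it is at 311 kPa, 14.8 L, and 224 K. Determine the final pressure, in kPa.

P₂ ≈ 1.52 kPa

Since PV^γ is constant along a reversible adiabat, P₂ = P₁ (V₁/V₂)^γ.
P₂ = 311 × (14.8/361)^(5/3) = 1.516 kPa.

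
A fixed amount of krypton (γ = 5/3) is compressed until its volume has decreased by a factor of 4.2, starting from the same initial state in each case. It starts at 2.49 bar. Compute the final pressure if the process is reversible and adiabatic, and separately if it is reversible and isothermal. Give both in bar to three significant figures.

Isothermal: P₂ = P₁(V₁/V₂) = 2.49×4.2 = 10.46 bar.
Adiabatic: P₂ = P₁(V₁/V₂)^γ = 2.49×4.2^(5/3) = 27.22 bar.

adiabatic: 27.2 bar; isothermal: 10.5 bar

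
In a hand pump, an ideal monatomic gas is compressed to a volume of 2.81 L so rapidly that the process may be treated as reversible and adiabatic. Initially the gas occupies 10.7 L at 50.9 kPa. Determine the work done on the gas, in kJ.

γ = 5/3 for a monatomic ideal gas.
P₂ = P₁(V₁/V₂)^γ = 50.9×(10.7/2.81)^(5/3) = 472.6 kPa.
For a reversible adiabat, W_by_gas = (P₁V₁ − P₂V₂)/(γ−1).
W_by = (50900×0.0107 − 472600×0.00281) / (2/3) = -1175 J.
W_on_gas = −W_by = 1175 J.

W ≈ 1.18 kJ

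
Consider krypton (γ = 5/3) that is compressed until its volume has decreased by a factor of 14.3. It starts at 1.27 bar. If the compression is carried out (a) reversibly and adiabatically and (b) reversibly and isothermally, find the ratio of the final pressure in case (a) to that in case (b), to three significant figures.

P_adiabatic / P_isothermal ≈ 5.89

Isothermal: P_b = P₁(V₁/V₂) = 1.27×14.3.
Adiabatic: P_a = P₁(V₁/V₂)^γ = 1.27×14.3^(5/3).
P_a/P_b = (V₁/V₂)^(γ−1) = 14.3^(2/3) = 5.891.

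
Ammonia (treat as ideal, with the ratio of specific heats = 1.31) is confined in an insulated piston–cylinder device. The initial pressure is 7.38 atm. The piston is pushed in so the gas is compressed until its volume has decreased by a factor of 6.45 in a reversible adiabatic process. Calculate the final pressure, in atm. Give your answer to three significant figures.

Since PV^γ is constant along a reversible adiabat, P₂ = P₁ (V₁/V₂)^γ.
P₂ = 7.38 × 6.45^(1.31) = 84.84 atm.

P₂ ≈ 84.8 atm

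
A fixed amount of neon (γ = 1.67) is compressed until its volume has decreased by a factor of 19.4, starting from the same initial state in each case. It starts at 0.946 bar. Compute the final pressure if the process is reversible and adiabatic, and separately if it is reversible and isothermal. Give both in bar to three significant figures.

adiabatic: 134 bar; isothermal: 18.4 bar

Isothermal: P₂ = P₁(V₁/V₂) = 0.946×19.4 = 18.35 bar.
Adiabatic: P₂ = P₁(V₁/V₂)^γ = 0.946×19.4^(1.67) = 133.8 bar.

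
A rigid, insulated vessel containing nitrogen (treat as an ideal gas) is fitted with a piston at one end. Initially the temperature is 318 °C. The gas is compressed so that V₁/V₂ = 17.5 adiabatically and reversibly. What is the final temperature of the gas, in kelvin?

Adiabatic: T₁V₁^(γ−1) = T₂V₂^(γ−1) ⇒ T₂ = T₁ (V₁/V₂)^(γ−1).
For a diatomic ideal gas γ = 7/5, so γ−1 = 2/5.
T₁ = 318 °C = 591.1 K.
T₂ = 591.1 × 17.5^(2/5) = 1857 K.

T₂ ≈ 1860 K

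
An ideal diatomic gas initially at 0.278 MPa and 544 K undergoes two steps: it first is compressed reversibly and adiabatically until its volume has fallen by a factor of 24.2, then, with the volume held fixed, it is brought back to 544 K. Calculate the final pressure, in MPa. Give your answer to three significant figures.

For a diatomic ideal gas γ = 7/5.
Adiabatic step (PV^γ = const): P₂ = 0.278×24.2^(7/5) = 24.07 MPa; T₂ = 544×24.2^(2/5) = 1946 K.
Isochoric: P₃ = P₂(T₃/T₂) = 24.07 × (544/1946) = 6.728 MPa.

P₃ ≈ 6.73 MPa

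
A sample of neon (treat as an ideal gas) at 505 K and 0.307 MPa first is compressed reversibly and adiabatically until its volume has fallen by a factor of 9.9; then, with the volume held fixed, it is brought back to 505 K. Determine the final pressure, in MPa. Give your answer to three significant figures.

P₃ ≈ 3.04 MPa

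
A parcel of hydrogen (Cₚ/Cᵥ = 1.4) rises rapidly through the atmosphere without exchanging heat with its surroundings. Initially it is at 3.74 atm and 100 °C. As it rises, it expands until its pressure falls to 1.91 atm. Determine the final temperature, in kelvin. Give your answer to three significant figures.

T₂ ≈ 308 K

Along an adiabat T P^((1−γ)/γ) is constant, so T₂ = T₁ (P₂/P₁)^((γ−1)/γ).
T₁ = 100 °C = 373.1 K.
T₂ = 373.1 × (1.91/3.74)^(0.286) = 308 K.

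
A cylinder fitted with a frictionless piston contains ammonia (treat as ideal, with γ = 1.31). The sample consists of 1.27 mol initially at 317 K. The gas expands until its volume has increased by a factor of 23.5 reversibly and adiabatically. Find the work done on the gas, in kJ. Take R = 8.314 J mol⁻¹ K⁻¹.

Adiabatic: T₁V₁^(γ−1) = T₂V₂^(γ−1) ⇒ T₂ = T₁ (V₁/V₂)^(γ−1).
T₂ = 317 × (1/23.5)^(0.31) = 119.1 K.
Q = 0, so ΔU = W_on_gas = nCᵥΔT with Cᵥ = R/(γ−1) = 26.82 J/(mol·K).
ΔU = 1.27 × 26.82 × (119.1 − 317) = -6740 J.

W ≈ -6.74 kJ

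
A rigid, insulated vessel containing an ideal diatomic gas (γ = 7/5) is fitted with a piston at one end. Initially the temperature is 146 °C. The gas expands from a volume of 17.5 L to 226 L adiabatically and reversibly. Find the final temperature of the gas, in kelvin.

For a reversible adiabat TV^(γ−1) is constant, so T₂ = T₁ (V₁/V₂)^(γ−1).
T₁ = 146 °C = 419.1 K.
T₂ = 419.1 × (17.5/226)^(2/5) = 150.6 K.

T₂ ≈ 151 K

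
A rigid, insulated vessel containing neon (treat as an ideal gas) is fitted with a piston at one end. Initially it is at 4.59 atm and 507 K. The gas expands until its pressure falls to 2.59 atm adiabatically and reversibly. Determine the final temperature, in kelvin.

Along an adiabat T P^((1−γ)/γ) is constant, so T₂ = T₁ (P₂/P₁)^((γ−1)/γ).
For a monatomic ideal gas γ = 5/3, so (γ−1)/γ = 2/5.
T₂ = 507 × (2.59/4.59)^(2/5) = 403.3 K.

T₂ ≈ 403 K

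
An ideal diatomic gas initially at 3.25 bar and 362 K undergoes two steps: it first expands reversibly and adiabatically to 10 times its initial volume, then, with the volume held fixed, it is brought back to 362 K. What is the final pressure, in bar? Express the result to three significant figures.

P₃ ≈ 0.325 bar

For a diatomic ideal gas γ = 7/5.
Adiabatic step (PV^γ = const): P₂ = 3.25×(1/10)^(7/5) = 0.1294 bar; T₂ = 362×(1/10)^(2/5) = 144.1 K.
Isochoric: P₃ = P₂(T₃/T₂) = 0.1294 × (362/144.1) = 0.325 bar.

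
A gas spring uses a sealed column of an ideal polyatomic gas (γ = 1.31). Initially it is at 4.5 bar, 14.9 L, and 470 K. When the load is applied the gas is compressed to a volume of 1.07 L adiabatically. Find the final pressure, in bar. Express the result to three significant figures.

Adiabatic: P₁V₁^γ = P₂V₂^γ ⇒ P₂ = P₁ (V₁/V₂)^γ.
P₂ = 4.5 × (14.9/1.07)^(1.31) = 141.8 bar.

P₂ ≈ 142 bar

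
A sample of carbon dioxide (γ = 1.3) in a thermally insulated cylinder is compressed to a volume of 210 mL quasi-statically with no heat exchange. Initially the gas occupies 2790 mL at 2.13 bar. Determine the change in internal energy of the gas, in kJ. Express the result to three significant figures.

P₂ = P₁(V₁/V₂)^γ = 2.13×(2790/210)^(1.3) = 61.49 bar.
For a reversible adiabat, W_by_gas = (P₁V₁ − P₂V₂)/(γ−1).
W_by = (213000×0.00279 − 6.149×10^6×0.00021) / (0.3) = -2323 J.
Q = 0 ⇒ ΔU = −W_by = 2323 J.

ΔU ≈ 2.32 kJ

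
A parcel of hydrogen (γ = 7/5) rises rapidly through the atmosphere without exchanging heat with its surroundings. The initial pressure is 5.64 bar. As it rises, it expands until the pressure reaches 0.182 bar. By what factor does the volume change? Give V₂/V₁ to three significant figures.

V₂/V₁ ≈ 11.6

From PV^γ = const, V₂/V₁ = (P₁/P₂)^(1/γ).
V₂/V₁ = (5.64/0.182)^(5/7) = 11.62.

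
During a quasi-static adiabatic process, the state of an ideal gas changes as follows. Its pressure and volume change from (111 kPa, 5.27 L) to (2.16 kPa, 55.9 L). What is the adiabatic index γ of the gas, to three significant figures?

γ ≈ 1.67

PV^γ = const ⇒ γ = ln(P₂/P₁) / ln(V₁/V₂).
γ = ln(2.16/111) / ln(5.27/55.9) = 1.668.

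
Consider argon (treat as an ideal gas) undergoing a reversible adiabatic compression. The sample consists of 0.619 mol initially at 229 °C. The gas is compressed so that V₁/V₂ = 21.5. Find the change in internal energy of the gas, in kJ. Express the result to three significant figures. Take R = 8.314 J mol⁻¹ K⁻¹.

For a reversible adiabat TV^(γ−1) is constant, so T₂ = T₁ (V₁/V₂)^(γ−1).
γ = 5/3 for a monatomic ideal gas, so γ−1 = 2/3.
T₁ = 229 °C = 502.1 K.
T₂ = 502.1 × 21.5^(2/3) = 3883 K.
Q = 0, so ΔU = W_on_gas = nCᵥΔT with Cᵥ = R/(γ−1) = 12.47 J/(mol·K).
ΔU = 0.619 × 12.47 × (3883 − 502.1) = 26100 J.

ΔU ≈ 26.1 kJ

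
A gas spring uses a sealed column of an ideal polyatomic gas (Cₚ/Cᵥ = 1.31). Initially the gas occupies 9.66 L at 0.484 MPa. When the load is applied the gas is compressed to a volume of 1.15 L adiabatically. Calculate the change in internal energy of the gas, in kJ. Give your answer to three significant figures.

P₂ = P₁(V₁/V₂)^γ = 0.484×(9.66/1.15)^(1.31) = 7.864 MPa.
For a reversible adiabat, W_by_gas = (P₁V₁ − P₂V₂)/(γ−1).
W_by = (484000×0.00966 − 7.864×10^6×0.00115) / (0.31) = -14090 J.
Q = 0 ⇒ ΔU = −W_by = 14090 J.

ΔU ≈ 14.1 kJ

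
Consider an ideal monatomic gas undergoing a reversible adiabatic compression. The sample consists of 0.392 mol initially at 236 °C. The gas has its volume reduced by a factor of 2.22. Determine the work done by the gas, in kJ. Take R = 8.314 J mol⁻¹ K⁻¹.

Adiabatic: T₁V₁^(γ−1) = T₂V₂^(γ−1) ⇒ T₂ = T₁ (V₁/V₂)^(γ−1).
γ = 5/3 for a monatomic ideal gas, so γ−1 = 2/3.
T₁ = 236 °C = 509.1 K.
T₂ = 509.1 × 2.22^(2/3) = 866.5 K.
Q = 0, so ΔU = W_on_gas = nCᵥΔT with Cᵥ = R/(γ−1) = 12.47 J/(mol·K).
ΔU = 0.392 × 12.47 × (866.5 − 509.1) = 1747 J.
Work done by the gas = −ΔU = -1747 J.

W ≈ -1.75 kJ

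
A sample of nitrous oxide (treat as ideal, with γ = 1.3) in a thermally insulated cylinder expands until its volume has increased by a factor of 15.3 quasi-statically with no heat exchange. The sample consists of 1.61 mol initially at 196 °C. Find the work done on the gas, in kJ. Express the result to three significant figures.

Adiabatic: T₁V₁^(γ−1) = T₂V₂^(γ−1) ⇒ T₂ = T₁ (V₁/V₂)^(γ−1).
T₁ = 196 °C = 469.1 K.
T₂ = 469.1 × (1/15.3)^(0.3) = 207 K.
Q = 0, so ΔU = W_on_gas = nCᵥΔT with Cᵥ = R/(γ−1) = 27.71 J/(mol·K).
ΔU = 1.61 × 27.71 × (207 − 469.1) = -11700 J.

W ≈ -11.7 kJ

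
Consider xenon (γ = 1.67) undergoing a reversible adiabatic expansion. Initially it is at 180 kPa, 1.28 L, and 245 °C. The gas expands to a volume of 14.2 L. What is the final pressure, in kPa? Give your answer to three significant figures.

P₂ ≈ 3.24 kPa

Adiabatic: P₁V₁^γ = P₂V₂^γ ⇒ P₂ = P₁ (V₁/V₂)^γ.
P₂ = 180 × (1.28/14.2)^(1.67) = 3.236 kPa.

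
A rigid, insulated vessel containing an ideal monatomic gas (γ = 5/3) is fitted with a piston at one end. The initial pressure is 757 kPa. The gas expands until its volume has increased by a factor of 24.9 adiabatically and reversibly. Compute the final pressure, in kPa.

P₂ ≈ 3.57 kPa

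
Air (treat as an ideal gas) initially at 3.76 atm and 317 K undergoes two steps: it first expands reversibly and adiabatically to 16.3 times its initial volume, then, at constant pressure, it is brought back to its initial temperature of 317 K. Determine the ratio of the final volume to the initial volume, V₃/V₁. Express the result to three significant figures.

V₃/V₁ ≈ 49.8

For a diatomic ideal gas γ = 7/5.
Adiabatic step: V₂/V₁ = 16.3; T₂ = T₁·(1/16.3)^(2/5) = 103.8 K.
Isobaric step: V₃/V₂ = T₃/T₂ = 317/103.8.
V₃/V₁ = (V₂/V₁)(V₃/V₂) = 16.3 × (317/103.8) = 49.78.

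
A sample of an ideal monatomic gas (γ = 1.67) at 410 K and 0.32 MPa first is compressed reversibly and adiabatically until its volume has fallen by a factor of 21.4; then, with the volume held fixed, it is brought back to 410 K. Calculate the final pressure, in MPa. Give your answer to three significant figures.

Adiabatic step (PV^γ = const): P₂ = 0.32×21.4^(1.67) = 53.33 MPa; T₂ = 410×21.4^(0.67) = 3193 K.
Isochoric: P₃ = P₂(T₃/T₂) = 53.33 × (410/3193) = 6.848 MPa.

P₃ ≈ 6.85 MPa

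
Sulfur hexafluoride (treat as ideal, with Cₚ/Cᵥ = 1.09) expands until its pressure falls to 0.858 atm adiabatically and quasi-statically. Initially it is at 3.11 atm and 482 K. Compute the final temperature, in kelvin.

Adiabatic: T₂/T₁ = (P₂/P₁)^((γ−1)/γ).
T₂ = 482 × (0.858/3.11)^(0.0826) = 433.4 K.

T₂ ≈ 433 K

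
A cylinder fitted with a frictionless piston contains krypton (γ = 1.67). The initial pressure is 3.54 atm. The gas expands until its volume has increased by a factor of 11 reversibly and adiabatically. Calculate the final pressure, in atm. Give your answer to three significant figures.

P₂ ≈ 0.0645 atm

Since PV^γ is constant along a reversible adiabat, P₂ = P₁ (V₁/V₂)^γ.
P₂ = 3.54 × (1/11)^(1.67) = 0.06455 atm.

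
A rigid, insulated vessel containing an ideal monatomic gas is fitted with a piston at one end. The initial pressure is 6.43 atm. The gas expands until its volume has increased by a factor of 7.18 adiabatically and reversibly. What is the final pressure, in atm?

Adiabatic: P₁V₁^γ = P₂V₂^γ ⇒ P₂ = P₁ (V₁/V₂)^γ.
For a monatomic ideal gas γ = 5/3.
P₂ = 6.43 × (1/7.18)^(5/3) = 0.2406 atm.

P₂ ≈ 0.241 atm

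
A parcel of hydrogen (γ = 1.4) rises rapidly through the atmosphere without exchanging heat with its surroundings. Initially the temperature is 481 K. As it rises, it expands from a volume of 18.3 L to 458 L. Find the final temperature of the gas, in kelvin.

For a reversible adiabat TV^(γ−1) is constant, so T₂ = T₁ (V₁/V₂)^(γ−1).
T₂ = 481 × (18.3/458)^(0.4) = 132.7 K.

T₂ ≈ 133 K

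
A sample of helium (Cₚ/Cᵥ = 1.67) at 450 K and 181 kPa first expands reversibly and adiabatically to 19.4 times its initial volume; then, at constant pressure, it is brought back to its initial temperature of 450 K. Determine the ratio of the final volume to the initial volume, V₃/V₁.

Adiabatic step: V₂/V₁ = 19.4; T₂ = T₁·(1/19.4)^(0.67) = 61.71 K.
Isobaric step: V₃/V₂ = T₃/T₂ = 450/61.71.
V₃/V₁ = (V₂/V₁)(V₃/V₂) = 19.4 × (450/61.71) = 141.5.

V₃/V₁ ≈ 141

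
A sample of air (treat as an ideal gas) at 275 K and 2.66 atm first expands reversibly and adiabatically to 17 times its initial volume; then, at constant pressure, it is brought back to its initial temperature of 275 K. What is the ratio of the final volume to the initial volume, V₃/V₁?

V₃/V₁ ≈ 52.8

For a diatomic ideal gas γ = 7/5.
Adiabatic step: V₂/V₁ = 17; T₂ = T₁·(1/17)^(2/5) = 88.54 K.
Isobaric step: V₃/V₂ = T₃/T₂ = 275/88.54.
V₃/V₁ = (V₂/V₁)(V₃/V₂) = 17 × (275/88.54) = 52.8.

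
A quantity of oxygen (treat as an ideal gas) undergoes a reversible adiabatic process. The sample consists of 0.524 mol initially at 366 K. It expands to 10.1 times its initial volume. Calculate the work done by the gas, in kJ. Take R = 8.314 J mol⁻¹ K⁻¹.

For a reversible adiabat TV^(γ−1) is constant, so T₂ = T₁ (V₁/V₂)^(γ−1).
γ = 7/5 for a diatomic ideal gas, so γ−1 = 2/5.
T₂ = 366 × (1/10.1)^(2/5) = 145.1 K.
Q = 0, so ΔU = W_on_gas = nCᵥΔT with Cᵥ = R/(γ−1) = 20.79 J/(mol·K).
ΔU = 0.524 × 20.79 × (145.1 − 366) = -2406 J.
Work done by the gas = −ΔU = 2406 J.

W ≈ 2.41 kJ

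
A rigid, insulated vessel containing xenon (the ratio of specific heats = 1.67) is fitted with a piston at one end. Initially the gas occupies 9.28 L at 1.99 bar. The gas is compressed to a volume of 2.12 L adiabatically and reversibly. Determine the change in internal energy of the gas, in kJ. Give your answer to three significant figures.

ΔU ≈ 4.66 kJ

P₂ = P₁(V₁/V₂)^γ = 1.99×(9.28/2.12)^(1.67) = 23.42 bar.
For a reversible adiabat, W_by_gas = (P₁V₁ − P₂V₂)/(γ−1).
W_by = (199000×0.00928 − 2.342×10^6×0.00212) / (0.67) = -4656 J.
Q = 0 ⇒ ΔU = −W_by = 4656 J.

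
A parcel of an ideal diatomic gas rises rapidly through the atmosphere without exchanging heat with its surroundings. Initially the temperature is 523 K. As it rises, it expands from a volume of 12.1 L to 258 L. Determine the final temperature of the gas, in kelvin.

For a reversible adiabat TV^(γ−1) is constant, so T₂ = T₁ (V₁/V₂)^(γ−1).
For a diatomic ideal gas γ = 7/5, so γ−1 = 2/5.
T₂ = 523 × (12.1/258)^(2/5) = 153.8 K.

T₂ ≈ 154 K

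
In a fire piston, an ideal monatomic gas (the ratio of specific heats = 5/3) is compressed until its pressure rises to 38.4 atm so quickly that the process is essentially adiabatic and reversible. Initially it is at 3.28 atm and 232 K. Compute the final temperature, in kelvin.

Adiabatic: T₂/T₁ = (P₂/P₁)^((γ−1)/γ).
T₂ = 232 × (38.4/3.28)^(2/5) = 620.7 K.

T₂ ≈ 621 K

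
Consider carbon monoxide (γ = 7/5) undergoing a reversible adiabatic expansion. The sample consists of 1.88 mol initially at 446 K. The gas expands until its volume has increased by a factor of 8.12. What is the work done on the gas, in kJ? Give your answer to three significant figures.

W ≈ -9.89 kJ

Adiabatic: T₁V₁^(γ−1) = T₂V₂^(γ−1) ⇒ T₂ = T₁ (V₁/V₂)^(γ−1).
T₂ = 446 × (1/8.12)^(2/5) = 193 K.
Q = 0, so ΔU = W_on_gas = nCᵥΔT with Cᵥ = R/(γ−1) = 20.79 J/(mol·K).
ΔU = 1.88 × 20.79 × (193 − 446) = -9887 J.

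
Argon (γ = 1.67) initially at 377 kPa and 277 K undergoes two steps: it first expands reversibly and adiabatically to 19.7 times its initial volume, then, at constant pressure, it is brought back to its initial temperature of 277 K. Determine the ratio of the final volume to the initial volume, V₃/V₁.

V₃/V₁ ≈ 145

Adiabatic step: V₂/V₁ = 19.7; T₂ = T₁·(1/19.7)^(0.67) = 37.6 K.
Isobaric step: V₃/V₂ = T₃/T₂ = 277/37.6.
V₃/V₁ = (V₂/V₁)(V₃/V₂) = 19.7 × (277/37.6) = 145.1.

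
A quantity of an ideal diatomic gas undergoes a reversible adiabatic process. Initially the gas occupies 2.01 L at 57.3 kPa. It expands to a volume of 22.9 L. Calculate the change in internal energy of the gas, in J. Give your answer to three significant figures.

ΔU ≈ -179 J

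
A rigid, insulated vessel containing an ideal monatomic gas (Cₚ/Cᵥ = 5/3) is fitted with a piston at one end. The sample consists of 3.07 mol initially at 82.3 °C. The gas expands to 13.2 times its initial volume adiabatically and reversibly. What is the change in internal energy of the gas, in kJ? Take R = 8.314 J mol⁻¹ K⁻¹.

ΔU ≈ -11.2 kJ

For a reversible adiabat TV^(γ−1) is constant, so T₂ = T₁ (V₁/V₂)^(γ−1).
T₁ = 82.3 °C = 355.4 K.
T₂ = 355.4 × (1/13.2)^(2/3) = 63.64 K.
Q = 0, so ΔU = W_on_gas = nCᵥΔT with Cᵥ = R/(γ−1) = 12.47 J/(mol·K).
ΔU = 3.07 × 12.47 × (63.64 − 355.4) = -11170 J.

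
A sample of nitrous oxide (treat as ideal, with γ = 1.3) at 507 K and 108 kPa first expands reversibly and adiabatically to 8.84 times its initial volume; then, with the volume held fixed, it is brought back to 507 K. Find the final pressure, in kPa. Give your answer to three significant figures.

P₃ ≈ 12.2 kPa

Adiabatic step (PV^γ = const): P₂ = 108×(1/8.84)^(1.3) = 6.354 kPa; T₂ = 507×(1/8.84)^(0.3) = 263.7 K.
Isochoric: P₃ = P₂(T₃/T₂) = 6.354 × (507/263.7) = 12.22 kPa.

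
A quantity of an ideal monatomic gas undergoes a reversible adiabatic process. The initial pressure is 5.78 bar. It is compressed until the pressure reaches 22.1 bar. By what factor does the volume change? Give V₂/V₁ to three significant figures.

From PV^γ = const, V₂/V₁ = (P₁/P₂)^(1/γ).
For a monatomic ideal gas γ = 5/3.
V₂/V₁ = (5.78/22.1)^(3/5) = 0.4472.

V₂/V₁ ≈ 0.447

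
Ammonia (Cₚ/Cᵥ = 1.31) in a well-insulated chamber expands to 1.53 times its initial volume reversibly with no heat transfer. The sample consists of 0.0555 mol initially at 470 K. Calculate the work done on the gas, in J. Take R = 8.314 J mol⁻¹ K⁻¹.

W ≈ -86.4 J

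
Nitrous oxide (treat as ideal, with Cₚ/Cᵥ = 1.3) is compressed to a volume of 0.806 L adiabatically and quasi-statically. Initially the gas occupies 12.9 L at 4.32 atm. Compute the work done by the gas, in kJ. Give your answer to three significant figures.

P₂ = P₁(V₁/V₂)^γ = 4.32×(12.9/0.806)^(1.3) = 158.9 atm.
For a reversible adiabat, W_by_gas = (P₁V₁ − P₂V₂)/(γ−1).
W_by = (437700×0.0129 − 1.61×10^7×0.000806) / (0.3) = -24420 J.

W ≈ -24.4 kJ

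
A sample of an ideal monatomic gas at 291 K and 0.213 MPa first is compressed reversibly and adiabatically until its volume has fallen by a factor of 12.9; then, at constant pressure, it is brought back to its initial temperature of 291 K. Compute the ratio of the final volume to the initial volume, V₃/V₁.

For a monatomic ideal gas γ = 5/3.
Adiabatic step: V₂/V₁ = 0.07752; T₂ = T₁·12.9^(2/3) = 1601 K.
Isobaric step: V₃/V₂ = T₃/T₂ = 291/1601.
V₃/V₁ = (V₂/V₁)(V₃/V₂) = 0.07752 × (291/1601) = 0.01409.

V₃/V₁ ≈ 0.0141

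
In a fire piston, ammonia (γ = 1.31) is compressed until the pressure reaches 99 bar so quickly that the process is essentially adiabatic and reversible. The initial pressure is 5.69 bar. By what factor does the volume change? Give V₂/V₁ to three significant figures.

From PV^γ = const, V₂/V₁ = (P₁/P₂)^(1/γ).
V₂/V₁ = (5.69/99)^(0.763) = 0.113.

V₂/V₁ ≈ 0.113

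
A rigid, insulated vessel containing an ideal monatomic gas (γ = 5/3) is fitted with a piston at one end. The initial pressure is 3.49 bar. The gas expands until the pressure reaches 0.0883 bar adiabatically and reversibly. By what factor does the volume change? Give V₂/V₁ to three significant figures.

From PV^γ = const, V₂/V₁ = (P₁/P₂)^(1/γ).
V₂/V₁ = (3.49/0.0883)^(3/5) = 9.081.

V₂/V₁ ≈ 9.08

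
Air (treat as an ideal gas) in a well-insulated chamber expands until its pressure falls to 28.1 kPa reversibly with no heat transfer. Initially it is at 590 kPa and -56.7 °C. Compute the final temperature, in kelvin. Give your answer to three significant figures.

T₂ ≈ 90.7 K

Along an adiabat T P^((1−γ)/γ) is constant, so T₂ = T₁ (P₂/P₁)^((γ−1)/γ).
For a diatomic ideal gas γ = 7/5, so (γ−1)/γ = 2/7.
T₁ = -56.7 °C = 216.4 K.
T₂ = 216.4 × (28.1/590)^(2/7) = 90.7 K.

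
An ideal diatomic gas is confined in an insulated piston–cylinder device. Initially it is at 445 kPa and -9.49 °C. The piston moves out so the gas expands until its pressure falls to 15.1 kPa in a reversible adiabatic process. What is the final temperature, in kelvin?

Adiabatic: T₂/T₁ = (P₂/P₁)^((γ−1)/γ).
For a diatomic ideal gas γ = 7/5, so (γ−1)/γ = 2/7.
T₁ = -9.49 °C = 263.7 K.
T₂ = 263.7 × (15.1/445)^(2/7) = 100.3 K.

T₂ ≈ 100 K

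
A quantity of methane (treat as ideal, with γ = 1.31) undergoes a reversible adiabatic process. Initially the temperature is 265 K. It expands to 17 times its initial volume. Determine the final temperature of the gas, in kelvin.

T₂ ≈ 110 K

For a reversible adiabat TV^(γ−1) is constant, so T₂ = T₁ (V₁/V₂)^(γ−1).
T₂ = 265 × (1/17)^(0.31) = 110.1 K.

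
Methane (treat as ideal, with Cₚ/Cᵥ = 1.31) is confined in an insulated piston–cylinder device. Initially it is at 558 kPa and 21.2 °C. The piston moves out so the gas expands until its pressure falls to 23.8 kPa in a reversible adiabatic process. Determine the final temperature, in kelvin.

T₂ ≈ 140 K

Adiabatic: T₂/T₁ = (P₂/P₁)^((γ−1)/γ).
T₁ = 21.2 °C = 294.3 K.
T₂ = 294.3 × (23.8/558)^(0.237) = 139.5 K.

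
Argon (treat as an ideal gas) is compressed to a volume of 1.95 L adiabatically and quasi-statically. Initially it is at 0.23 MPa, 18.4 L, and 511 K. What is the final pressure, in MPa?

P₂ ≈ 9.69 MPa

Adiabatic: P₁V₁^γ = P₂V₂^γ ⇒ P₂ = P₁ (V₁/V₂)^γ.
γ = 5/3 for a monatomic ideal gas.
P₂ = 0.23 × (18.4/1.95)^(5/3) = 9.691 MPa.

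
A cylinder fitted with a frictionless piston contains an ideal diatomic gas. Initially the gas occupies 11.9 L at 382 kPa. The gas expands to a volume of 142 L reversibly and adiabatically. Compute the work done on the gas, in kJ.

W ≈ -7.15 kJ

γ = 7/5 for a diatomic ideal gas.
P₂ = P₁(V₁/V₂)^γ = 382×(11.9/142)^(7/5) = 11.87 kPa.
For a reversible adiabat, W_by_gas = (P₁V₁ − P₂V₂)/(γ−1).
W_by = (382000×0.0119 − 11870×0.142) / (2/5) = 7149 J.
W_on_gas = −W_by = -7149 J.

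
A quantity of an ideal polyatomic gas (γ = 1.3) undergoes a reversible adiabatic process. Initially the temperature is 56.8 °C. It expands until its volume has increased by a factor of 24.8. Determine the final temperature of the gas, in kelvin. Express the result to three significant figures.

Adiabatic: T₁V₁^(γ−1) = T₂V₂^(γ−1) ⇒ T₂ = T₁ (V₁/V₂)^(γ−1).
T₁ = 56.8 °C = 329.9 K.
T₂ = 329.9 × (1/24.8)^(0.3) = 125.9 K.

T₂ ≈ 126 K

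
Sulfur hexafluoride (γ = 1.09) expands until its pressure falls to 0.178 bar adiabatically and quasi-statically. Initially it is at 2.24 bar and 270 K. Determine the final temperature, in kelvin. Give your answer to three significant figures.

T₂ ≈ 219 K

Adiabatic: T₂/T₁ = (P₂/P₁)^((γ−1)/γ).
T₂ = 270 × (0.178/2.24)^(0.0826) = 219.1 K.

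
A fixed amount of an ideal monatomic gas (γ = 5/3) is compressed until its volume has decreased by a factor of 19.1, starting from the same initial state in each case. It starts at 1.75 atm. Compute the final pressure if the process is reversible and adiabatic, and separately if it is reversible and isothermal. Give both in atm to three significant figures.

adiabatic: 239 atm; isothermal: 33.4 atm

Isothermal: P₂ = P₁(V₁/V₂) = 1.75×19.1 = 33.43 atm.
Adiabatic: P₂ = P₁(V₁/V₂)^γ = 1.75×19.1^(5/3) = 238.8 atm.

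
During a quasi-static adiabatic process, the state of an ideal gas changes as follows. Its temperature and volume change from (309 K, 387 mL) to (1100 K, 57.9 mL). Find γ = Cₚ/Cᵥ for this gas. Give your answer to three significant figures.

TV^(γ−1) = const ⇒ γ − 1 = ln(T₂/T₁) / ln(V₁/V₂).
γ = 1 + ln(1100/309) / ln(387/57.9) = 1.668.

γ ≈ 1.67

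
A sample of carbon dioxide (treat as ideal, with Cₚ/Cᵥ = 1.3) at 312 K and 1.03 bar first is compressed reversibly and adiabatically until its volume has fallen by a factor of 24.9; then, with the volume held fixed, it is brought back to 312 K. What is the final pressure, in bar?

Adiabatic step (PV^γ = const): P₂ = 1.03×24.9^(1.3) = 67.28 bar; T₂ = 312×24.9^(0.3) = 818.5 K.
Isochoric: P₃ = P₂(T₃/T₂) = 67.28 × (312/818.5) = 25.65 bar.

P₃ ≈ 25.6 bar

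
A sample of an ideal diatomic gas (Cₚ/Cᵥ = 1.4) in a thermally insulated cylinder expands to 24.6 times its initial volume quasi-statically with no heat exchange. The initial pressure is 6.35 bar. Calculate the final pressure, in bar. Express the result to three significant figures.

P₂ ≈ 0.0717 bar

Since PV^γ is constant along a reversible adiabat, P₂ = P₁ (V₁/V₂)^γ.
P₂ = 6.35 × (1/24.6)^(1.4) = 0.07169 bar.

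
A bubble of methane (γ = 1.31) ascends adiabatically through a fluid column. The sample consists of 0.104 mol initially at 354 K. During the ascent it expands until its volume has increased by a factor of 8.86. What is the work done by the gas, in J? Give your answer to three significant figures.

For a reversible adiabat TV^(γ−1) is constant, so T₂ = T₁ (V₁/V₂)^(γ−1).
T₂ = 354 × (1/8.86)^(0.31) = 180 K.
Q = 0, so ΔU = W_on_gas = nCᵥΔT with Cᵥ = R/(γ−1) = 26.82 J/(mol·K).
ΔU = 0.104 × 26.82 × (180 − 354) = -485.3 J.
Work done by the gas = −ΔU = 485.3 J.

W ≈ 485 J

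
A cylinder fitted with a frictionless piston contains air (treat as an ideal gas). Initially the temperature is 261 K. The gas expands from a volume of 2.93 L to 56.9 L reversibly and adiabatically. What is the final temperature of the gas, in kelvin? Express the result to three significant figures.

Adiabatic: T₁V₁^(γ−1) = T₂V₂^(γ−1) ⇒ T₂ = T₁ (V₁/V₂)^(γ−1).
For a diatomic ideal gas γ = 7/5, so γ−1 = 2/5.
T₂ = 261 × (2.93/56.9)^(2/5) = 79.68 K.

T₂ ≈ 79.7 K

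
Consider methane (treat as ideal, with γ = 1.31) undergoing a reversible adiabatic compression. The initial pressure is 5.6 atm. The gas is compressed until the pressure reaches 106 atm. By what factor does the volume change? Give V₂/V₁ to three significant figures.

From PV^γ = const, V₂/V₁ = (P₁/P₂)^(1/γ).
V₂/V₁ = (5.6/106)^(0.763) = 0.1059.

V₂/V₁ ≈ 0.106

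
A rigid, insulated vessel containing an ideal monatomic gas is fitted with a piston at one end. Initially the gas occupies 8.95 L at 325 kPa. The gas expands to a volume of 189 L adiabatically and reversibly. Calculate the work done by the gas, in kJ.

W ≈ 3.79 kJ

γ = 5/3 for a monatomic ideal gas.
P₂ = P₁(V₁/V₂)^γ = 325×(8.95/189)^(5/3) = 2.014 kPa.
For a reversible adiabat, W_by_gas = (P₁V₁ − P₂V₂)/(γ−1).
W_by = (325000×0.00895 − 2014×0.189) / (2/3) = 3792 J.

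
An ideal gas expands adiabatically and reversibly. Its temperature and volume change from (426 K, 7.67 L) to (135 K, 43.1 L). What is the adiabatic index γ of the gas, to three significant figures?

γ ≈ 1.67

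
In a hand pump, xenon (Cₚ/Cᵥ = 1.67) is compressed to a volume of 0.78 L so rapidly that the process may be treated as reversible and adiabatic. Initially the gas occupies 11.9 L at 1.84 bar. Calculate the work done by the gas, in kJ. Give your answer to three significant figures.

W ≈ -17.0 kJ

P₂ = P₁(V₁/V₂)^γ = 1.84×(11.9/0.78)^(1.67) = 174.3 bar.
For a reversible adiabat, W_by_gas = (P₁V₁ − P₂V₂)/(γ−1).
W_by = (184000×0.0119 − 1.743×10^7×0.00078) / (0.67) = -17020 J.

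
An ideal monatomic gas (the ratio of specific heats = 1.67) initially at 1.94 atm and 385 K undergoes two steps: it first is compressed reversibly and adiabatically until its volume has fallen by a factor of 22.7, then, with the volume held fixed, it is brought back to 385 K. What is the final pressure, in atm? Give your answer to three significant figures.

Adiabatic step (PV^γ = const): P₂ = 1.94×22.7^(1.67) = 356.8 atm; T₂ = 385×22.7^(0.67) = 3119 K.
Isochoric: P₃ = P₂(T₃/T₂) = 356.8 × (385/3119) = 44.04 atm.

P₃ ≈ 44.0 atm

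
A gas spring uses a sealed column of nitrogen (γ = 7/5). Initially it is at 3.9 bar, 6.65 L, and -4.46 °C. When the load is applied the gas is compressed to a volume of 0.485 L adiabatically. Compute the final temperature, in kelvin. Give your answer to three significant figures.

T₂ ≈ 766 K

For a reversible adiabat TV^(γ−1) is constant, so T₂ = T₁ (V₁/V₂)^(γ−1).
T₁ = -4.46 °C = 268.7 K.
T₂ = 268.7 × (6.65/0.485)^(2/5) = 765.7 K.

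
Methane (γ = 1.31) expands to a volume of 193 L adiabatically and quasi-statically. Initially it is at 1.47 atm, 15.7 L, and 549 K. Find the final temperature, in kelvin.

T₂ ≈ 252 K

For a reversible adiabat TV^(γ−1) is constant, so T₂ = T₁ (V₁/V₂)^(γ−1).
T₂ = 549 × (15.7/193)^(0.31) = 252.2 K.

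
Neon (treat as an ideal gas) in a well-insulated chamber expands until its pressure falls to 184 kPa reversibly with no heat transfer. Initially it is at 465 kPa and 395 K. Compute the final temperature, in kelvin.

T₂ ≈ 273 K

Along an adiabat T P^((1−γ)/γ) is constant, so T₂ = T₁ (P₂/P₁)^((γ−1)/γ).
For a monatomic ideal gas γ = 5/3, so (γ−1)/γ = 2/5.
T₂ = 395 × (184/465)^(2/5) = 272.6 K.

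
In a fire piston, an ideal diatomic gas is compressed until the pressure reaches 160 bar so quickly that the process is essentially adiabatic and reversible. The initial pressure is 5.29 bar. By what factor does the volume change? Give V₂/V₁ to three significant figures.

From PV^γ = const, V₂/V₁ = (P₁/P₂)^(1/γ).
For a diatomic ideal gas γ = 7/5.
V₂/V₁ = (5.29/160)^(5/7) = 0.08758.

V₂/V₁ ≈ 0.0876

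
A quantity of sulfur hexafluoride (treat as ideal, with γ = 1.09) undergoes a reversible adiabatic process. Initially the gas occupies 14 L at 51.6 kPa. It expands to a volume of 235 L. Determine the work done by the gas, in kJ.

W ≈ 1.80 kJ

P₂ = P₁(V₁/V₂)^γ = 51.6×(14/235)^(1.09) = 2.385 kPa.
For a reversible adiabat, W_by_gas = (P₁V₁ − P₂V₂)/(γ−1).
W_by = (51600×0.014 − 2385×0.235) / (0.09) = 1799 J.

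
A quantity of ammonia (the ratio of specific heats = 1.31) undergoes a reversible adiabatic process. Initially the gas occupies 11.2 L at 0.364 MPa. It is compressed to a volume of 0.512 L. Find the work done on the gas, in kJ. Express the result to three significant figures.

W ≈ 21.1 kJ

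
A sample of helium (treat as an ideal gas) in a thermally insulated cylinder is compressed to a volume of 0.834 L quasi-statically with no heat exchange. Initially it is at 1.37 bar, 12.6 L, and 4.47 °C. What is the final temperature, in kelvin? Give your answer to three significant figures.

T₂ ≈ 1700 K

For a reversible adiabat TV^(γ−1) is constant, so T₂ = T₁ (V₁/V₂)^(γ−1).
γ = 5/3 for a monatomic ideal gas.
T₁ = 4.47 °C = 277.6 K.
T₂ = 277.6 × (12.6/0.834)^(2/3) = 1697 K.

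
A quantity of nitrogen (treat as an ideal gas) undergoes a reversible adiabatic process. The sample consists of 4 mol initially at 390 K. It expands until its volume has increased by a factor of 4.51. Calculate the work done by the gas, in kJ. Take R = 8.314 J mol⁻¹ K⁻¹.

W ≈ 14.7 kJ

For a reversible adiabat TV^(γ−1) is constant, so T₂ = T₁ (V₁/V₂)^(γ−1).
γ = 7/5 for a diatomic ideal gas, so γ−1 = 2/5.
T₂ = 390 × (1/4.51)^(2/5) = 213.5 K.
Q = 0, so ΔU = W_on_gas = nCᵥΔT with Cᵥ = R/(γ−1) = 20.79 J/(mol·K).
ΔU = 4 × 20.79 × (213.5 − 390) = -14670 J.
Work done by the gas = −ΔU = 14670 J.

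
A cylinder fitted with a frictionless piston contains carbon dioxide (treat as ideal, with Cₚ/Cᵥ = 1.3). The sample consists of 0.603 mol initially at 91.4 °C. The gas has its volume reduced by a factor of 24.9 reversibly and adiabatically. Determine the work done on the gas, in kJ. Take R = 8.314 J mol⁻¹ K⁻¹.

W ≈ 9.89 kJ

Adiabatic: T₁V₁^(γ−1) = T₂V₂^(γ−1) ⇒ T₂ = T₁ (V₁/V₂)^(γ−1).
T₁ = 91.4 °C = 364.5 K.
T₂ = 364.5 × 24.9^(0.3) = 956.4 K.
Q = 0, so ΔU = W_on_gas = nCᵥΔT with Cᵥ = R/(γ−1) = 27.71 J/(mol·K).
ΔU = 0.603 × 27.71 × (956.4 − 364.5) = 9890 J.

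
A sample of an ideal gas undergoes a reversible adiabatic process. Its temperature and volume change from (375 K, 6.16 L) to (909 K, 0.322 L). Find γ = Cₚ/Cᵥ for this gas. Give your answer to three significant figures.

TV^(γ−1) = const ⇒ γ − 1 = ln(T₂/T₁) / ln(V₁/V₂).
γ = 1 + ln(909/375) / ln(6.16/0.322) = 1.3.

γ ≈ 1.30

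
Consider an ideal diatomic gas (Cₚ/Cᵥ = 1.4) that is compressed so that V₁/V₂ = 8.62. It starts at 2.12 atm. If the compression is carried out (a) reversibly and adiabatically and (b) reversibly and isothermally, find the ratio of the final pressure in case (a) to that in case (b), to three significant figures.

Isothermal: P_b = P₁(V₁/V₂) = 2.12×8.62.
Adiabatic: P_a = P₁(V₁/V₂)^γ = 2.12×8.62^(1.4).
P_a/P_b = (V₁/V₂)^(γ−1) = 8.62^(0.4) = 2.367.

P_adiabatic / P_isothermal ≈ 2.37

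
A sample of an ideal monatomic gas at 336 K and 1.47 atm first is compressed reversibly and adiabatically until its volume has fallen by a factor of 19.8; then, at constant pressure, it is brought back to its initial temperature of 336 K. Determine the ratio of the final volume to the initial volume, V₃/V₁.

V₃/V₁ ≈ 0.00690

For a monatomic ideal gas γ = 5/3.
Adiabatic step: V₂/V₁ = 0.05051; T₂ = T₁·19.8^(2/3) = 2459 K.
Isobaric step: V₃/V₂ = T₃/T₂ = 336/2459.
V₃/V₁ = (V₂/V₁)(V₃/V₂) = 0.05051 × (336/2459) = 0.006901.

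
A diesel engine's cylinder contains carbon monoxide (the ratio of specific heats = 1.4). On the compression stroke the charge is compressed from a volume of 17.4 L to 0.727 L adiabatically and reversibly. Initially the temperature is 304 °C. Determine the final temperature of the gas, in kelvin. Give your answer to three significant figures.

Adiabatic: T₁V₁^(γ−1) = T₂V₂^(γ−1) ⇒ T₂ = T₁ (V₁/V₂)^(γ−1).
T₁ = 304 °C = 577.1 K.
T₂ = 577.1 × (17.4/0.727)^(0.4) = 2055 K.

T₂ ≈ 2060 K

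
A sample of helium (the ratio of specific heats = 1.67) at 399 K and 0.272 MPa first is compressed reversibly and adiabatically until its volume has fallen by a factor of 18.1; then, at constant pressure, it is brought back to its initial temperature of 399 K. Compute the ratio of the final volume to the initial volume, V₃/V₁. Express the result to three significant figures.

V₃/V₁ ≈ 0.00794

Adiabatic step: V₂/V₁ = 0.05525; T₂ = T₁·18.1^(0.67) = 2777 K.
Isobaric step: V₃/V₂ = T₃/T₂ = 399/2777.
V₃/V₁ = (V₂/V₁)(V₃/V₂) = 0.05525 × (399/2777) = 0.007937.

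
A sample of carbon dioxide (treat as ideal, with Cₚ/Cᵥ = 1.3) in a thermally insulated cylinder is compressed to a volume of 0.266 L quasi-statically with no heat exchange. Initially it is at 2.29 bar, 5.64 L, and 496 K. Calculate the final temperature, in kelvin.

T₂ ≈ 1240 K

For a reversible adiabat TV^(γ−1) is constant, so T₂ = T₁ (V₁/V₂)^(γ−1).
T₂ = 496 × (5.64/0.266)^(0.3) = 1240 K.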